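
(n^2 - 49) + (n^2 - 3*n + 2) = 2*n^2 - 3*n - 47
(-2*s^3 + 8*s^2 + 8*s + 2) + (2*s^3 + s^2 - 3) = 9*s^2 + 8*s - 1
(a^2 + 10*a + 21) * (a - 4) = a^3 + 6*a^2 - 19*a - 84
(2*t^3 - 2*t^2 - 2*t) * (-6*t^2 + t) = -12*t^5 + 14*t^4 + 10*t^3 - 2*t^2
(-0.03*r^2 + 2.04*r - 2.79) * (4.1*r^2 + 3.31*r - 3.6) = -0.123*r^4 + 8.2647*r^3 - 4.5786*r^2 - 16.5789*r + 10.044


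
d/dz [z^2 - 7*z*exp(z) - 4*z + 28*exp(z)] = -7*z*exp(z) + 2*z + 21*exp(z) - 4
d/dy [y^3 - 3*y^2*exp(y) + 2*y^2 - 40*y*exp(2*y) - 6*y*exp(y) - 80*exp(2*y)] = -3*y^2*exp(y) + 3*y^2 - 80*y*exp(2*y) - 12*y*exp(y) + 4*y - 200*exp(2*y) - 6*exp(y)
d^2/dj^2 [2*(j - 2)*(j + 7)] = 4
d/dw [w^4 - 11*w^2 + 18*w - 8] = 4*w^3 - 22*w + 18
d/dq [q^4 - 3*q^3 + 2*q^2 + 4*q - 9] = 4*q^3 - 9*q^2 + 4*q + 4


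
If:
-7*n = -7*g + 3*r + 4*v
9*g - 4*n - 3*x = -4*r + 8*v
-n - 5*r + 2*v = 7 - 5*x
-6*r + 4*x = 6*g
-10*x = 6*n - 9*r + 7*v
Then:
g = -2345/3672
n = -1099/459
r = 11935/3672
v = 259/408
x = 4795/1224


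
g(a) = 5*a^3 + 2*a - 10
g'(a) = 15*a^2 + 2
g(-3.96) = -328.42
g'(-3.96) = 237.22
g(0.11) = -9.77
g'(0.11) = 2.18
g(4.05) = 330.25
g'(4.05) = 248.04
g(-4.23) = -396.89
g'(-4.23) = 270.39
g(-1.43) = -27.48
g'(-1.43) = 32.67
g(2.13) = 42.58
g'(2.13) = 70.05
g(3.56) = 222.71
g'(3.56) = 192.10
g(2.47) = 70.29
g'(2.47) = 93.51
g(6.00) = 1082.00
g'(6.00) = 542.00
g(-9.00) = -3673.00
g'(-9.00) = 1217.00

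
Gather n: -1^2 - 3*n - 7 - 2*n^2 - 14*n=-2*n^2 - 17*n - 8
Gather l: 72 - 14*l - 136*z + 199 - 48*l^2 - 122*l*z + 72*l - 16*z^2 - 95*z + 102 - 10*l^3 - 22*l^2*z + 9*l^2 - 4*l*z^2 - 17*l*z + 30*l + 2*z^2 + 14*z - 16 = -10*l^3 + l^2*(-22*z - 39) + l*(-4*z^2 - 139*z + 88) - 14*z^2 - 217*z + 357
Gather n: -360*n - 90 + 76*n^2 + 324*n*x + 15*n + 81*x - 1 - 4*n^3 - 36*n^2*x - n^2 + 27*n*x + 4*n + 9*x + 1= -4*n^3 + n^2*(75 - 36*x) + n*(351*x - 341) + 90*x - 90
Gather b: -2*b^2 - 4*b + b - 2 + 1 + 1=-2*b^2 - 3*b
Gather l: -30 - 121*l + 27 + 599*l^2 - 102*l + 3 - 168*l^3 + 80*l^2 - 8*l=-168*l^3 + 679*l^2 - 231*l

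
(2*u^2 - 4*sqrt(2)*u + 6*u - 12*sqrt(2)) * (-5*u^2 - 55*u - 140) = -10*u^4 - 140*u^3 + 20*sqrt(2)*u^3 - 610*u^2 + 280*sqrt(2)*u^2 - 840*u + 1220*sqrt(2)*u + 1680*sqrt(2)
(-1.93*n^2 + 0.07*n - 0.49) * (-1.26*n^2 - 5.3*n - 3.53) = 2.4318*n^4 + 10.1408*n^3 + 7.0593*n^2 + 2.3499*n + 1.7297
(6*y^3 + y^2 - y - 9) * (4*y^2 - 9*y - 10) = 24*y^5 - 50*y^4 - 73*y^3 - 37*y^2 + 91*y + 90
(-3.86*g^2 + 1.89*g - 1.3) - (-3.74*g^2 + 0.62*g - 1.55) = -0.12*g^2 + 1.27*g + 0.25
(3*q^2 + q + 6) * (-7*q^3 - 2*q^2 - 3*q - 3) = -21*q^5 - 13*q^4 - 53*q^3 - 24*q^2 - 21*q - 18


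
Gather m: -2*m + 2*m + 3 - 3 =0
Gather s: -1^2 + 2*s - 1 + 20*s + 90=22*s + 88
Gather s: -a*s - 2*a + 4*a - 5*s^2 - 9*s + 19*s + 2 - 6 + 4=2*a - 5*s^2 + s*(10 - a)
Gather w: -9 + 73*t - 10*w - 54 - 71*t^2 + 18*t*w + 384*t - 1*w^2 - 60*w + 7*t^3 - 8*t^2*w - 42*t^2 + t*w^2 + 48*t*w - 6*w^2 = 7*t^3 - 113*t^2 + 457*t + w^2*(t - 7) + w*(-8*t^2 + 66*t - 70) - 63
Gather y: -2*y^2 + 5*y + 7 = -2*y^2 + 5*y + 7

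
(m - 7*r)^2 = m^2 - 14*m*r + 49*r^2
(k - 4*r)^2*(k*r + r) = k^3*r - 8*k^2*r^2 + k^2*r + 16*k*r^3 - 8*k*r^2 + 16*r^3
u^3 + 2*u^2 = u^2*(u + 2)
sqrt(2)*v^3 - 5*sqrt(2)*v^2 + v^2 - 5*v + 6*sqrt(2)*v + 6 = (v - 3)*(v - 2)*(sqrt(2)*v + 1)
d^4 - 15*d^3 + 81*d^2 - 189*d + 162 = (d - 6)*(d - 3)^3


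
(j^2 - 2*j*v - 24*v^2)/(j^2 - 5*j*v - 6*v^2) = (j + 4*v)/(j + v)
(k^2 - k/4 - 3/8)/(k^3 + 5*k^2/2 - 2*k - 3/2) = (k - 3/4)/(k^2 + 2*k - 3)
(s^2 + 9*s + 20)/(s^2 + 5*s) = (s + 4)/s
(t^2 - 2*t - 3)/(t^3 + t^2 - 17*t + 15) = (t + 1)/(t^2 + 4*t - 5)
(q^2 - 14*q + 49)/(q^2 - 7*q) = (q - 7)/q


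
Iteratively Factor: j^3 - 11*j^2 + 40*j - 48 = (j - 4)*(j^2 - 7*j + 12) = (j - 4)*(j - 3)*(j - 4)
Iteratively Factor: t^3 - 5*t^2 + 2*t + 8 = (t - 4)*(t^2 - t - 2) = (t - 4)*(t - 2)*(t + 1)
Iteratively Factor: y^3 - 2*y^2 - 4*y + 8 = (y + 2)*(y^2 - 4*y + 4) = (y - 2)*(y + 2)*(y - 2)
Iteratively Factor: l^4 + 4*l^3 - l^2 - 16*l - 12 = (l + 2)*(l^3 + 2*l^2 - 5*l - 6) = (l + 1)*(l + 2)*(l^2 + l - 6) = (l - 2)*(l + 1)*(l + 2)*(l + 3)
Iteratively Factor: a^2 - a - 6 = (a - 3)*(a + 2)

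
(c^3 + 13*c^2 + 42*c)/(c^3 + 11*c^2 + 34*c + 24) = c*(c + 7)/(c^2 + 5*c + 4)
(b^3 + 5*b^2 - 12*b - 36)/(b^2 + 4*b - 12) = (b^2 - b - 6)/(b - 2)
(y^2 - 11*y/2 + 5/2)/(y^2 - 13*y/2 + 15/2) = (2*y - 1)/(2*y - 3)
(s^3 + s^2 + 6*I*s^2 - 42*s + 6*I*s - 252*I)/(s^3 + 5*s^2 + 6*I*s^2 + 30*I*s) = (s^2 + s - 42)/(s*(s + 5))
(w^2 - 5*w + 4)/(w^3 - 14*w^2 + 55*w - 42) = (w - 4)/(w^2 - 13*w + 42)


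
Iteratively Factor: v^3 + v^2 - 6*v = (v + 3)*(v^2 - 2*v) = v*(v + 3)*(v - 2)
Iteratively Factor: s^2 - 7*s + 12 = (s - 3)*(s - 4)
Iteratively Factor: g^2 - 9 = (g - 3)*(g + 3)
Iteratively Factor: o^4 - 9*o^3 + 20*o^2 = (o - 5)*(o^3 - 4*o^2) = o*(o - 5)*(o^2 - 4*o) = o*(o - 5)*(o - 4)*(o)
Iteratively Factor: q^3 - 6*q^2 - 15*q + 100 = (q - 5)*(q^2 - q - 20) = (q - 5)^2*(q + 4)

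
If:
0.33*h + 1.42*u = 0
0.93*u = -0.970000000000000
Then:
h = 4.49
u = -1.04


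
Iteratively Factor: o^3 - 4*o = (o - 2)*(o^2 + 2*o) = (o - 2)*(o + 2)*(o)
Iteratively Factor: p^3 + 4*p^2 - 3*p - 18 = (p - 2)*(p^2 + 6*p + 9) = (p - 2)*(p + 3)*(p + 3)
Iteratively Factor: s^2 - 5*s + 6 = (s - 3)*(s - 2)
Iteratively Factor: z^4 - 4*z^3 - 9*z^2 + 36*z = (z - 4)*(z^3 - 9*z) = (z - 4)*(z + 3)*(z^2 - 3*z) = (z - 4)*(z - 3)*(z + 3)*(z)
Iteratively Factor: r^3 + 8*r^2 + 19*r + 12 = (r + 4)*(r^2 + 4*r + 3) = (r + 1)*(r + 4)*(r + 3)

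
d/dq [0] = 0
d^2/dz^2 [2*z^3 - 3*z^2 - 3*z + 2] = 12*z - 6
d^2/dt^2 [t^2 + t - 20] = 2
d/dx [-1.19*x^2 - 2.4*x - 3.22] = -2.38*x - 2.4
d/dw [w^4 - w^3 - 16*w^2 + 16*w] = 4*w^3 - 3*w^2 - 32*w + 16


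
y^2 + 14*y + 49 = (y + 7)^2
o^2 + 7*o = o*(o + 7)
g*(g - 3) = g^2 - 3*g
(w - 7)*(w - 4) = w^2 - 11*w + 28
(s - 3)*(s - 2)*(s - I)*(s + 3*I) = s^4 - 5*s^3 + 2*I*s^3 + 9*s^2 - 10*I*s^2 - 15*s + 12*I*s + 18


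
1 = 1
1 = 1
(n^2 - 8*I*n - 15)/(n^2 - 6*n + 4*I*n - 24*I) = (n^2 - 8*I*n - 15)/(n^2 + n*(-6 + 4*I) - 24*I)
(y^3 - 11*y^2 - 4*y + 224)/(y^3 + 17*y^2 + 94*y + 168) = (y^2 - 15*y + 56)/(y^2 + 13*y + 42)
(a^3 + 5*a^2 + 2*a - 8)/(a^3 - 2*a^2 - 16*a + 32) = (a^2 + a - 2)/(a^2 - 6*a + 8)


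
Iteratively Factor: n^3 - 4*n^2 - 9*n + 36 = (n + 3)*(n^2 - 7*n + 12) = (n - 4)*(n + 3)*(n - 3)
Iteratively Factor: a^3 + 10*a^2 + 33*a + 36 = (a + 3)*(a^2 + 7*a + 12) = (a + 3)^2*(a + 4)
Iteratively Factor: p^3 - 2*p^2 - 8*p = (p)*(p^2 - 2*p - 8) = p*(p - 4)*(p + 2)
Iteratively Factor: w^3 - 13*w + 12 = (w - 3)*(w^2 + 3*w - 4) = (w - 3)*(w - 1)*(w + 4)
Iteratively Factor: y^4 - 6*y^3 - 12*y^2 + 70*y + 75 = (y - 5)*(y^3 - y^2 - 17*y - 15) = (y - 5)^2*(y^2 + 4*y + 3) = (y - 5)^2*(y + 1)*(y + 3)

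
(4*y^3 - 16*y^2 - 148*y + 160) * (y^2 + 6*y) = 4*y^5 + 8*y^4 - 244*y^3 - 728*y^2 + 960*y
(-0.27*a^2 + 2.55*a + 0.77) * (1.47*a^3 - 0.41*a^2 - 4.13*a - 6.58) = -0.3969*a^5 + 3.8592*a^4 + 1.2015*a^3 - 9.0706*a^2 - 19.9591*a - 5.0666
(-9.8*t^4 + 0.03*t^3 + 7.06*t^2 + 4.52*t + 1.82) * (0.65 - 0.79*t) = 7.742*t^5 - 6.3937*t^4 - 5.5579*t^3 + 1.0182*t^2 + 1.5002*t + 1.183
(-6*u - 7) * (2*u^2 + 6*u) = -12*u^3 - 50*u^2 - 42*u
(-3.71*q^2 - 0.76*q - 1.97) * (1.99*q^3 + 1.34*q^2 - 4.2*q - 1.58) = -7.3829*q^5 - 6.4838*q^4 + 10.6433*q^3 + 6.414*q^2 + 9.4748*q + 3.1126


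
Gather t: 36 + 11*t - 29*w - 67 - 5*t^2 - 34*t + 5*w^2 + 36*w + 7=-5*t^2 - 23*t + 5*w^2 + 7*w - 24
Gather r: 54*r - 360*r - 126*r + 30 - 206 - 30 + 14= -432*r - 192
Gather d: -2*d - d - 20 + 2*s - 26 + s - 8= -3*d + 3*s - 54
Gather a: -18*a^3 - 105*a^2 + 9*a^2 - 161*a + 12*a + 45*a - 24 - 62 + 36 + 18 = -18*a^3 - 96*a^2 - 104*a - 32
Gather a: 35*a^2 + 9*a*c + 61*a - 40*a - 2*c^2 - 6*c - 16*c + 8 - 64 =35*a^2 + a*(9*c + 21) - 2*c^2 - 22*c - 56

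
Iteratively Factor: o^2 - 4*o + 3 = (o - 3)*(o - 1)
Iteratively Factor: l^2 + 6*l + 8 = (l + 4)*(l + 2)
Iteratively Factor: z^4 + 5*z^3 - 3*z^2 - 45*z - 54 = (z + 3)*(z^3 + 2*z^2 - 9*z - 18) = (z + 2)*(z + 3)*(z^2 - 9) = (z - 3)*(z + 2)*(z + 3)*(z + 3)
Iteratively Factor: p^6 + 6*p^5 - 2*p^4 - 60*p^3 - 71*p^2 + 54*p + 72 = (p + 2)*(p^5 + 4*p^4 - 10*p^3 - 40*p^2 + 9*p + 36) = (p + 1)*(p + 2)*(p^4 + 3*p^3 - 13*p^2 - 27*p + 36) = (p - 3)*(p + 1)*(p + 2)*(p^3 + 6*p^2 + 5*p - 12) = (p - 3)*(p + 1)*(p + 2)*(p + 4)*(p^2 + 2*p - 3) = (p - 3)*(p - 1)*(p + 1)*(p + 2)*(p + 4)*(p + 3)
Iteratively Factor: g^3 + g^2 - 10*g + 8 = (g - 1)*(g^2 + 2*g - 8) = (g - 1)*(g + 4)*(g - 2)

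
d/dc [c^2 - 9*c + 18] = 2*c - 9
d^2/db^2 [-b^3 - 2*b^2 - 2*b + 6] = -6*b - 4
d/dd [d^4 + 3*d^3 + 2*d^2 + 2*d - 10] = 4*d^3 + 9*d^2 + 4*d + 2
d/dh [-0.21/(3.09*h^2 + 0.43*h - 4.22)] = (1.2978*h + 0.0903)/(3.09*h^2 + 0.43*h - 4.22)^2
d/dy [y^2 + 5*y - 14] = 2*y + 5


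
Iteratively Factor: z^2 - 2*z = (z - 2)*(z)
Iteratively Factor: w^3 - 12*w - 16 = (w + 2)*(w^2 - 2*w - 8) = (w - 4)*(w + 2)*(w + 2)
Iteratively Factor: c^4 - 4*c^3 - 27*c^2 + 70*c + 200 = (c + 2)*(c^3 - 6*c^2 - 15*c + 100) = (c - 5)*(c + 2)*(c^2 - c - 20) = (c - 5)*(c + 2)*(c + 4)*(c - 5)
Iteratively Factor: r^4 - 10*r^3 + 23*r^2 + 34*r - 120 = (r - 5)*(r^3 - 5*r^2 - 2*r + 24) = (r - 5)*(r - 3)*(r^2 - 2*r - 8) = (r - 5)*(r - 3)*(r + 2)*(r - 4)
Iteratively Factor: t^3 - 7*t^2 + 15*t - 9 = (t - 3)*(t^2 - 4*t + 3) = (t - 3)*(t - 1)*(t - 3)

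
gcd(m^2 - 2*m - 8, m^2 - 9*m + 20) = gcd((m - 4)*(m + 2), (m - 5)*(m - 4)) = m - 4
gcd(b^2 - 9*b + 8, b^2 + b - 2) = b - 1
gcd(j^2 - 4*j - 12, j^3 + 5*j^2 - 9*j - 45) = 1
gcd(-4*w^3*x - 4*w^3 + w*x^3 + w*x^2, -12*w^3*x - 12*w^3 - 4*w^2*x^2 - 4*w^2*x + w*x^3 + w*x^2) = 2*w^2*x + 2*w^2 + w*x^2 + w*x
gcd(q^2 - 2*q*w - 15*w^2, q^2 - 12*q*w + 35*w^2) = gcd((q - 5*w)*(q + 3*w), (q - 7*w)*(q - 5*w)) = q - 5*w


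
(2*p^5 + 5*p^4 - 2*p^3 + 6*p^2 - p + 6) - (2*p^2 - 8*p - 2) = 2*p^5 + 5*p^4 - 2*p^3 + 4*p^2 + 7*p + 8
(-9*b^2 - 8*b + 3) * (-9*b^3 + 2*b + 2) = 81*b^5 + 72*b^4 - 45*b^3 - 34*b^2 - 10*b + 6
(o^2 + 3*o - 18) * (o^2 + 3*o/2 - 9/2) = o^4 + 9*o^3/2 - 18*o^2 - 81*o/2 + 81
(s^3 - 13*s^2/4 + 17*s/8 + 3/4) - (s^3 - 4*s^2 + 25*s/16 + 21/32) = 3*s^2/4 + 9*s/16 + 3/32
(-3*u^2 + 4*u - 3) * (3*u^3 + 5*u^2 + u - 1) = -9*u^5 - 3*u^4 + 8*u^3 - 8*u^2 - 7*u + 3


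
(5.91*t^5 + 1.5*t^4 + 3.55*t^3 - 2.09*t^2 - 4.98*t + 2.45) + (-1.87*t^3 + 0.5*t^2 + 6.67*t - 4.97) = 5.91*t^5 + 1.5*t^4 + 1.68*t^3 - 1.59*t^2 + 1.69*t - 2.52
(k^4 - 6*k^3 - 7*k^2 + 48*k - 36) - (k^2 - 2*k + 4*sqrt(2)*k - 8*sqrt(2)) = k^4 - 6*k^3 - 8*k^2 - 4*sqrt(2)*k + 50*k - 36 + 8*sqrt(2)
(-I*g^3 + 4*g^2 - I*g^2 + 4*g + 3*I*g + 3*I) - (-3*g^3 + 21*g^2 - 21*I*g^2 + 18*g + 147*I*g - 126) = 3*g^3 - I*g^3 - 17*g^2 + 20*I*g^2 - 14*g - 144*I*g + 126 + 3*I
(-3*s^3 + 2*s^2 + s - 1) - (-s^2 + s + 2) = -3*s^3 + 3*s^2 - 3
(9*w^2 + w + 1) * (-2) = -18*w^2 - 2*w - 2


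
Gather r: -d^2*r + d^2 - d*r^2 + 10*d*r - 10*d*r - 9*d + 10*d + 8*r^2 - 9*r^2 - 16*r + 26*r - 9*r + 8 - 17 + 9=d^2 + d + r^2*(-d - 1) + r*(1 - d^2)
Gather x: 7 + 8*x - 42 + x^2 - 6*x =x^2 + 2*x - 35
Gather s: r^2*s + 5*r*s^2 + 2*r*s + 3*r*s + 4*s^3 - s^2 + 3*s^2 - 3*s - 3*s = 4*s^3 + s^2*(5*r + 2) + s*(r^2 + 5*r - 6)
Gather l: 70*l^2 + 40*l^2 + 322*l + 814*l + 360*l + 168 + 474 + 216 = 110*l^2 + 1496*l + 858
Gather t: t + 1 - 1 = t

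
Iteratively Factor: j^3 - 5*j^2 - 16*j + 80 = (j - 5)*(j^2 - 16) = (j - 5)*(j - 4)*(j + 4)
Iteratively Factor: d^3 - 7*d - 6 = (d + 2)*(d^2 - 2*d - 3) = (d + 1)*(d + 2)*(d - 3)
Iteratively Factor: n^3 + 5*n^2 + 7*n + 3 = (n + 1)*(n^2 + 4*n + 3) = (n + 1)*(n + 3)*(n + 1)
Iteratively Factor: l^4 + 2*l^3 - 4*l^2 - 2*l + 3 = (l + 1)*(l^3 + l^2 - 5*l + 3) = (l - 1)*(l + 1)*(l^2 + 2*l - 3) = (l - 1)^2*(l + 1)*(l + 3)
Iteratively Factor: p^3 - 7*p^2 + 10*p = (p - 5)*(p^2 - 2*p) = (p - 5)*(p - 2)*(p)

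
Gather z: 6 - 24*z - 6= -24*z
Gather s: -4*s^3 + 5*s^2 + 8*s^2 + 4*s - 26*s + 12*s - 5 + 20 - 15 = -4*s^3 + 13*s^2 - 10*s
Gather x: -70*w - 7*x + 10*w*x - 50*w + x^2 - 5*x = -120*w + x^2 + x*(10*w - 12)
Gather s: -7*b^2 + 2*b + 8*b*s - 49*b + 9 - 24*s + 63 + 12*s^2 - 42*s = -7*b^2 - 47*b + 12*s^2 + s*(8*b - 66) + 72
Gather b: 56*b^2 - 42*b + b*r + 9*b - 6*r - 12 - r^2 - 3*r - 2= 56*b^2 + b*(r - 33) - r^2 - 9*r - 14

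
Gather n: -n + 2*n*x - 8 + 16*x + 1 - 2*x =n*(2*x - 1) + 14*x - 7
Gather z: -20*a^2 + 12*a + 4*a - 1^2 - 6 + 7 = -20*a^2 + 16*a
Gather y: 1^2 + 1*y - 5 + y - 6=2*y - 10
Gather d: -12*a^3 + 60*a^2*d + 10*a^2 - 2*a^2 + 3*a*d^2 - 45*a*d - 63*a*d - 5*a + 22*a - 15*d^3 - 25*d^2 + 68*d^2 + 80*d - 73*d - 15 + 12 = -12*a^3 + 8*a^2 + 17*a - 15*d^3 + d^2*(3*a + 43) + d*(60*a^2 - 108*a + 7) - 3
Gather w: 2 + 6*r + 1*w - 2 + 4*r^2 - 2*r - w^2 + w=4*r^2 + 4*r - w^2 + 2*w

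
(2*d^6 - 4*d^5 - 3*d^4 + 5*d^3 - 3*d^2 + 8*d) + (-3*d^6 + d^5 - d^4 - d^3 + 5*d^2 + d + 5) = -d^6 - 3*d^5 - 4*d^4 + 4*d^3 + 2*d^2 + 9*d + 5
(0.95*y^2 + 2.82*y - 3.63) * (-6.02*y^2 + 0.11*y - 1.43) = -5.719*y^4 - 16.8719*y^3 + 20.8043*y^2 - 4.4319*y + 5.1909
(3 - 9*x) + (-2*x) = 3 - 11*x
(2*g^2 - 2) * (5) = 10*g^2 - 10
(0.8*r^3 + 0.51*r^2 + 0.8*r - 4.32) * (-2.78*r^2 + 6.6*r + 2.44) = -2.224*r^5 + 3.8622*r^4 + 3.094*r^3 + 18.534*r^2 - 26.56*r - 10.5408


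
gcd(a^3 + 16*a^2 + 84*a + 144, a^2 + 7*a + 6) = a + 6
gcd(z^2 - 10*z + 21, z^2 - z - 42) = z - 7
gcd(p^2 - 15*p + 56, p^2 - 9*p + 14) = p - 7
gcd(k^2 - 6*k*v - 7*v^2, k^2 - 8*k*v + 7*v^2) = -k + 7*v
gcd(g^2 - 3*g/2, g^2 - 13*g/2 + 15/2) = g - 3/2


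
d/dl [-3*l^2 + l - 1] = 1 - 6*l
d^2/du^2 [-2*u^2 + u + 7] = -4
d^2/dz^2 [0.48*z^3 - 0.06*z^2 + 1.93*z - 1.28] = 2.88*z - 0.12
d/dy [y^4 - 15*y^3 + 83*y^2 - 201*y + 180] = 4*y^3 - 45*y^2 + 166*y - 201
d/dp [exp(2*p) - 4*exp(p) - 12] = 2*(exp(p) - 2)*exp(p)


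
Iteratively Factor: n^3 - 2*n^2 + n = (n - 1)*(n^2 - n) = (n - 1)^2*(n)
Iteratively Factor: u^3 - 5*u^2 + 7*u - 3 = (u - 1)*(u^2 - 4*u + 3) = (u - 3)*(u - 1)*(u - 1)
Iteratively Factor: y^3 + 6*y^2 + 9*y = (y)*(y^2 + 6*y + 9) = y*(y + 3)*(y + 3)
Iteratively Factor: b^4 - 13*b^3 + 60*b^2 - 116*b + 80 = (b - 2)*(b^3 - 11*b^2 + 38*b - 40) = (b - 2)^2*(b^2 - 9*b + 20) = (b - 5)*(b - 2)^2*(b - 4)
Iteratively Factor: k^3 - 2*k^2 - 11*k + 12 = (k + 3)*(k^2 - 5*k + 4) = (k - 1)*(k + 3)*(k - 4)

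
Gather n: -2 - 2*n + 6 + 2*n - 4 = 0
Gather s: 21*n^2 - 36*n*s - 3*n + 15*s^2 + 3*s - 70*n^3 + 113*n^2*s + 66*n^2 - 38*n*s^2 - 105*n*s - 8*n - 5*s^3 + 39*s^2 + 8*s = -70*n^3 + 87*n^2 - 11*n - 5*s^3 + s^2*(54 - 38*n) + s*(113*n^2 - 141*n + 11)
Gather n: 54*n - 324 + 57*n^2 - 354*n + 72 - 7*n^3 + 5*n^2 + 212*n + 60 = -7*n^3 + 62*n^2 - 88*n - 192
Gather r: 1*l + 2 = l + 2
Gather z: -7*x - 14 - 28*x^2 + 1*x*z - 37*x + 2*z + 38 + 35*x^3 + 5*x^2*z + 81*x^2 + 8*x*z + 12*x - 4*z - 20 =35*x^3 + 53*x^2 - 32*x + z*(5*x^2 + 9*x - 2) + 4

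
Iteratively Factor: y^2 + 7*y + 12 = (y + 3)*(y + 4)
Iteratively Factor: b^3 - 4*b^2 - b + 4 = (b - 1)*(b^2 - 3*b - 4) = (b - 4)*(b - 1)*(b + 1)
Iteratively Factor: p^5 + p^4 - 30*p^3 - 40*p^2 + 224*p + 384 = (p + 4)*(p^4 - 3*p^3 - 18*p^2 + 32*p + 96) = (p + 2)*(p + 4)*(p^3 - 5*p^2 - 8*p + 48) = (p + 2)*(p + 3)*(p + 4)*(p^2 - 8*p + 16) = (p - 4)*(p + 2)*(p + 3)*(p + 4)*(p - 4)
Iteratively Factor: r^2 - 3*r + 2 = (r - 1)*(r - 2)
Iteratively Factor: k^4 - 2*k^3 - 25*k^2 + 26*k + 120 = (k - 3)*(k^3 + k^2 - 22*k - 40) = (k - 5)*(k - 3)*(k^2 + 6*k + 8) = (k - 5)*(k - 3)*(k + 4)*(k + 2)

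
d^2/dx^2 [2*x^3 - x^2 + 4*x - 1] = 12*x - 2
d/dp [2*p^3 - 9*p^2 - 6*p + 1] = 6*p^2 - 18*p - 6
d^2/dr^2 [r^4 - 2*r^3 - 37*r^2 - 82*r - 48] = 12*r^2 - 12*r - 74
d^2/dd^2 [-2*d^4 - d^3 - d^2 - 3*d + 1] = -24*d^2 - 6*d - 2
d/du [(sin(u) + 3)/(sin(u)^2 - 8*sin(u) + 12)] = (-6*sin(u) + cos(u)^2 + 35)*cos(u)/(sin(u)^2 - 8*sin(u) + 12)^2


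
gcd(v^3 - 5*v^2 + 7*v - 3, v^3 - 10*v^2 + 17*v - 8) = v^2 - 2*v + 1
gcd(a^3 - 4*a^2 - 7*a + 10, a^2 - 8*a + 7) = a - 1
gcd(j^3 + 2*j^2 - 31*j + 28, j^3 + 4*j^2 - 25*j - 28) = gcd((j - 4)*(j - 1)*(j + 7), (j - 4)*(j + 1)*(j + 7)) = j^2 + 3*j - 28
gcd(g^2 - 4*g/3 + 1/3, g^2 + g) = 1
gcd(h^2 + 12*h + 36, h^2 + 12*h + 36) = h^2 + 12*h + 36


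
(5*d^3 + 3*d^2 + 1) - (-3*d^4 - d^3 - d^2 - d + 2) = 3*d^4 + 6*d^3 + 4*d^2 + d - 1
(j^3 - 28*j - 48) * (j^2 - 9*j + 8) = j^5 - 9*j^4 - 20*j^3 + 204*j^2 + 208*j - 384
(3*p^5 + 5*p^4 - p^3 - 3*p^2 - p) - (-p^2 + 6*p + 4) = 3*p^5 + 5*p^4 - p^3 - 2*p^2 - 7*p - 4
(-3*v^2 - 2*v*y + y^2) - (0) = -3*v^2 - 2*v*y + y^2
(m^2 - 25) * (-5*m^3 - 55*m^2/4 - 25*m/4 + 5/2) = -5*m^5 - 55*m^4/4 + 475*m^3/4 + 1385*m^2/4 + 625*m/4 - 125/2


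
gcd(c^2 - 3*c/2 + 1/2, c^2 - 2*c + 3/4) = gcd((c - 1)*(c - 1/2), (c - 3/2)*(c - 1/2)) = c - 1/2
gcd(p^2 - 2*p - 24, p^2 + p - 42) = p - 6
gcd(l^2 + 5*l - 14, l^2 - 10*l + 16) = l - 2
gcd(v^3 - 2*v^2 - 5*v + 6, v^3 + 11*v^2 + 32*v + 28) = v + 2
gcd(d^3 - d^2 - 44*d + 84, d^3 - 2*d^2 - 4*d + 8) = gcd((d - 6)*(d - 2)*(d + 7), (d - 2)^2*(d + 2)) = d - 2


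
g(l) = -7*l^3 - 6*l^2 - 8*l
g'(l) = -21*l^2 - 12*l - 8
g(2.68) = -199.28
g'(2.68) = -190.99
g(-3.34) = 220.60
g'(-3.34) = -202.19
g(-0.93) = 7.88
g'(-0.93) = -15.00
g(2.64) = -191.74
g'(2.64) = -186.04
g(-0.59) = 4.07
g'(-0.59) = -8.23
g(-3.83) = 335.90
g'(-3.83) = -270.09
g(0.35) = -3.84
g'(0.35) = -14.77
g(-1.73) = 32.13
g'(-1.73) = -50.09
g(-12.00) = 11328.00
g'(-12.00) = -2888.00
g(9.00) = -5661.00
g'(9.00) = -1817.00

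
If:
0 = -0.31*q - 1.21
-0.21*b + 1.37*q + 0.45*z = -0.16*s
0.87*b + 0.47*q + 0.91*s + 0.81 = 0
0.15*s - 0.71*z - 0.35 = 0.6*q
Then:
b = -8.37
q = -3.90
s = 9.13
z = 4.73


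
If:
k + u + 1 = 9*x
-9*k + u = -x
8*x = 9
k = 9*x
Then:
No Solution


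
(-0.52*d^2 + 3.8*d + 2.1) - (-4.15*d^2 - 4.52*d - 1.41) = 3.63*d^2 + 8.32*d + 3.51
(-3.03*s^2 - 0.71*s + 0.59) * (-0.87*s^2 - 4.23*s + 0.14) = 2.6361*s^4 + 13.4346*s^3 + 2.0658*s^2 - 2.5951*s + 0.0826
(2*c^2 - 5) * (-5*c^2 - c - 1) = -10*c^4 - 2*c^3 + 23*c^2 + 5*c + 5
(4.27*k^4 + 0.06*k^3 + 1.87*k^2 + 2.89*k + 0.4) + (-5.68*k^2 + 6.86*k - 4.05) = 4.27*k^4 + 0.06*k^3 - 3.81*k^2 + 9.75*k - 3.65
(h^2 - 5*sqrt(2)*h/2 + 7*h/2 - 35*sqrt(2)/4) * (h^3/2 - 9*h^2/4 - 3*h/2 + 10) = h^5/2 - 5*sqrt(2)*h^4/4 - h^4/2 - 75*h^3/8 + 5*sqrt(2)*h^3/4 + 19*h^2/4 + 375*sqrt(2)*h^2/16 - 95*sqrt(2)*h/8 + 35*h - 175*sqrt(2)/2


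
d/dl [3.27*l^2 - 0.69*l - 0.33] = 6.54*l - 0.69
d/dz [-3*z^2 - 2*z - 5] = -6*z - 2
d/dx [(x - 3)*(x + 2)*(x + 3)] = 3*x^2 + 4*x - 9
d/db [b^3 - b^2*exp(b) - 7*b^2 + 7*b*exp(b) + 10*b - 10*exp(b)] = -b^2*exp(b) + 3*b^2 + 5*b*exp(b) - 14*b - 3*exp(b) + 10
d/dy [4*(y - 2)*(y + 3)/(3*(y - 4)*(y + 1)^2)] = 4*(-y^3 - y^2 + 14*y - 46)/(3*(y^5 - 5*y^4 - 5*y^3 + 25*y^2 + 40*y + 16))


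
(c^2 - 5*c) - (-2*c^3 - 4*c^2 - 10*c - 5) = 2*c^3 + 5*c^2 + 5*c + 5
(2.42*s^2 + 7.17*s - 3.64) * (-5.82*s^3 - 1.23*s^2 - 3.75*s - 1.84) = -14.0844*s^5 - 44.706*s^4 + 3.2907*s^3 - 26.8631*s^2 + 0.4572*s + 6.6976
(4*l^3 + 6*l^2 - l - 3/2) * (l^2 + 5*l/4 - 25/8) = 4*l^5 + 11*l^4 - 6*l^3 - 43*l^2/2 + 5*l/4 + 75/16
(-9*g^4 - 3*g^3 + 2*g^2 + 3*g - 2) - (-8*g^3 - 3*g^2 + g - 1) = -9*g^4 + 5*g^3 + 5*g^2 + 2*g - 1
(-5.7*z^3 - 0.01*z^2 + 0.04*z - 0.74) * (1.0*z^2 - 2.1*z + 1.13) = -5.7*z^5 + 11.96*z^4 - 6.38*z^3 - 0.8353*z^2 + 1.5992*z - 0.8362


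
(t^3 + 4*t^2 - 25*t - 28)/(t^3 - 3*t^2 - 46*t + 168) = (t + 1)/(t - 6)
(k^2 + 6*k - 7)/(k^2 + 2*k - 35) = (k - 1)/(k - 5)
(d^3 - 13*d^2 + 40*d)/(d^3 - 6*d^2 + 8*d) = (d^2 - 13*d + 40)/(d^2 - 6*d + 8)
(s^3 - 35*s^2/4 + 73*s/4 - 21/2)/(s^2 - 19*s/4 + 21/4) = (s^2 - 7*s + 6)/(s - 3)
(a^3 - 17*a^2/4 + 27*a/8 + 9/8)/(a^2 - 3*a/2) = a - 11/4 - 3/(4*a)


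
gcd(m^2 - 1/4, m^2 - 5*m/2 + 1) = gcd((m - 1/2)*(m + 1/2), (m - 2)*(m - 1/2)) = m - 1/2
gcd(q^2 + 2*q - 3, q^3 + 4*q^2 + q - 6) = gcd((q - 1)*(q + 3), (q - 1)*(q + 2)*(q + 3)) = q^2 + 2*q - 3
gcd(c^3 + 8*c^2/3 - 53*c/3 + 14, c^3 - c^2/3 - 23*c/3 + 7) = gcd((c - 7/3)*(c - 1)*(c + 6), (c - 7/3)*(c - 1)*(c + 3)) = c^2 - 10*c/3 + 7/3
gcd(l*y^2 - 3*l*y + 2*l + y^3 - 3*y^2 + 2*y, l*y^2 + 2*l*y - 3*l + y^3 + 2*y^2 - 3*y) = l*y - l + y^2 - y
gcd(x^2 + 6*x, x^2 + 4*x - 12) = x + 6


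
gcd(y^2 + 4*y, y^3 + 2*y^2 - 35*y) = y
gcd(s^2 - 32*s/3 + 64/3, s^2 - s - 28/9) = 1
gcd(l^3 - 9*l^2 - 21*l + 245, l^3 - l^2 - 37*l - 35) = l^2 - 2*l - 35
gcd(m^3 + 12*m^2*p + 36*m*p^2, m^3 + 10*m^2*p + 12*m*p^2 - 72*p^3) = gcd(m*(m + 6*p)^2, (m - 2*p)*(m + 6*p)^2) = m^2 + 12*m*p + 36*p^2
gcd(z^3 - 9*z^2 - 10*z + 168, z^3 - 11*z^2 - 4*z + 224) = z^2 - 3*z - 28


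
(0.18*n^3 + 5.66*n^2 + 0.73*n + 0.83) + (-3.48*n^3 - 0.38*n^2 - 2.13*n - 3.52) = -3.3*n^3 + 5.28*n^2 - 1.4*n - 2.69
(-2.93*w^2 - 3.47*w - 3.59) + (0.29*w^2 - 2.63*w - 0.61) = -2.64*w^2 - 6.1*w - 4.2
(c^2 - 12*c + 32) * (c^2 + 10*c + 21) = c^4 - 2*c^3 - 67*c^2 + 68*c + 672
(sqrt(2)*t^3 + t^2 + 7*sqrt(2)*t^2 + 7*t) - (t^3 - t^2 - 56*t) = -t^3 + sqrt(2)*t^3 + 2*t^2 + 7*sqrt(2)*t^2 + 63*t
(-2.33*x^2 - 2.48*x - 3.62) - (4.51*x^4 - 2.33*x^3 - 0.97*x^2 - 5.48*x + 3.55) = -4.51*x^4 + 2.33*x^3 - 1.36*x^2 + 3.0*x - 7.17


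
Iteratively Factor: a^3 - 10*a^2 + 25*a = (a - 5)*(a^2 - 5*a) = (a - 5)^2*(a)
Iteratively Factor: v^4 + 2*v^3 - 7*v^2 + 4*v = (v + 4)*(v^3 - 2*v^2 + v) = v*(v + 4)*(v^2 - 2*v + 1) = v*(v - 1)*(v + 4)*(v - 1)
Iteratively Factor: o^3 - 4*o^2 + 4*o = (o - 2)*(o^2 - 2*o) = (o - 2)^2*(o)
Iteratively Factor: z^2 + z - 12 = (z - 3)*(z + 4)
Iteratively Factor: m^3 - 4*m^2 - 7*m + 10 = (m - 1)*(m^2 - 3*m - 10) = (m - 5)*(m - 1)*(m + 2)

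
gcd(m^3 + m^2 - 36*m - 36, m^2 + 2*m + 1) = m + 1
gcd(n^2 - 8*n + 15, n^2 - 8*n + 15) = n^2 - 8*n + 15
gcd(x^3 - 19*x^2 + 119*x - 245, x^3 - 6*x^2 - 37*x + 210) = x^2 - 12*x + 35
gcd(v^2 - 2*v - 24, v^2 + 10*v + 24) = v + 4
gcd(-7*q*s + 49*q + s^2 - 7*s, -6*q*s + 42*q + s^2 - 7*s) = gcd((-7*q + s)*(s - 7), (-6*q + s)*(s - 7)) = s - 7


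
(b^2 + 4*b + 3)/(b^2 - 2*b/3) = 3*(b^2 + 4*b + 3)/(b*(3*b - 2))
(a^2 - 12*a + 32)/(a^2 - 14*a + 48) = (a - 4)/(a - 6)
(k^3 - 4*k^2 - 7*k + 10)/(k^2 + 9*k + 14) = (k^2 - 6*k + 5)/(k + 7)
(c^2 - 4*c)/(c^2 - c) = (c - 4)/(c - 1)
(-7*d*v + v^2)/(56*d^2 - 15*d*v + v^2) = v/(-8*d + v)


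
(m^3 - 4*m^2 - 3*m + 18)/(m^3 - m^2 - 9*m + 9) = (m^2 - m - 6)/(m^2 + 2*m - 3)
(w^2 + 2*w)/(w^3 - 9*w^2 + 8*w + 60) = w/(w^2 - 11*w + 30)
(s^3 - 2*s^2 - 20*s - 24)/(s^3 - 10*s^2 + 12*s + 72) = (s + 2)/(s - 6)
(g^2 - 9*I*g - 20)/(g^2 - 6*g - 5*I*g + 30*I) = (g - 4*I)/(g - 6)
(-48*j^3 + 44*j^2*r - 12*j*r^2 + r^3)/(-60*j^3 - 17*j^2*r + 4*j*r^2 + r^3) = (12*j^2 - 8*j*r + r^2)/(15*j^2 + 8*j*r + r^2)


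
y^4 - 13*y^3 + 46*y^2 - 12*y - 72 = (y - 6)^2*(y - 2)*(y + 1)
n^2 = n^2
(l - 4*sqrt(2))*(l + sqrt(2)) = l^2 - 3*sqrt(2)*l - 8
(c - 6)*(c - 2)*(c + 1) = c^3 - 7*c^2 + 4*c + 12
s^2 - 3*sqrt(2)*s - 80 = (s - 8*sqrt(2))*(s + 5*sqrt(2))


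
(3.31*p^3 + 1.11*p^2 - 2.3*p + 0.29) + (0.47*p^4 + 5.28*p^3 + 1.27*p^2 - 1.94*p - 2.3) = 0.47*p^4 + 8.59*p^3 + 2.38*p^2 - 4.24*p - 2.01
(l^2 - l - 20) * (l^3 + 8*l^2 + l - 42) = l^5 + 7*l^4 - 27*l^3 - 203*l^2 + 22*l + 840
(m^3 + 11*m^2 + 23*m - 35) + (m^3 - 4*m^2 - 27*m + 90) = 2*m^3 + 7*m^2 - 4*m + 55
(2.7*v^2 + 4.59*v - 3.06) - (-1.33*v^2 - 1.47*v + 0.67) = 4.03*v^2 + 6.06*v - 3.73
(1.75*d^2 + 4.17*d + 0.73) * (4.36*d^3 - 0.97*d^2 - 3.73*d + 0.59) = 7.63*d^5 + 16.4837*d^4 - 7.3896*d^3 - 15.2297*d^2 - 0.2626*d + 0.4307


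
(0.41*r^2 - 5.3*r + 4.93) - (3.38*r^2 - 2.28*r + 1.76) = -2.97*r^2 - 3.02*r + 3.17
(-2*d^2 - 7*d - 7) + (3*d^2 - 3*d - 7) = d^2 - 10*d - 14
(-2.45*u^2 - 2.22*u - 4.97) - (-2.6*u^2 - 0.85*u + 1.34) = 0.15*u^2 - 1.37*u - 6.31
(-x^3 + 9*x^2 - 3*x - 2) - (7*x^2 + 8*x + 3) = -x^3 + 2*x^2 - 11*x - 5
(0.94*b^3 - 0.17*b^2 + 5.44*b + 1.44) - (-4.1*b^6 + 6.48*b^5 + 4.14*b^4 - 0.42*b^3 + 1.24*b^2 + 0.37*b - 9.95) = 4.1*b^6 - 6.48*b^5 - 4.14*b^4 + 1.36*b^3 - 1.41*b^2 + 5.07*b + 11.39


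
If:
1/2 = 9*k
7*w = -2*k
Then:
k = 1/18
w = -1/63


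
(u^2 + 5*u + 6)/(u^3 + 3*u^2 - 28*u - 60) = (u + 3)/(u^2 + u - 30)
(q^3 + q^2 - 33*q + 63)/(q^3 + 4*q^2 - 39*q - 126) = (q^2 - 6*q + 9)/(q^2 - 3*q - 18)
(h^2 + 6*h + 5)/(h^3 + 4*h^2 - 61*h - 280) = (h + 1)/(h^2 - h - 56)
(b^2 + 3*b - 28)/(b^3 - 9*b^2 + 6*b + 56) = (b + 7)/(b^2 - 5*b - 14)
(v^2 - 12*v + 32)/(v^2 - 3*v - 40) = (v - 4)/(v + 5)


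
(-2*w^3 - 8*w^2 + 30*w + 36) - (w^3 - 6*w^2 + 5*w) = -3*w^3 - 2*w^2 + 25*w + 36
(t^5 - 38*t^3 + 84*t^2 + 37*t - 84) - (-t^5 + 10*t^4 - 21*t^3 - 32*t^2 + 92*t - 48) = 2*t^5 - 10*t^4 - 17*t^3 + 116*t^2 - 55*t - 36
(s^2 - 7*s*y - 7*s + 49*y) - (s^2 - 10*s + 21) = -7*s*y + 3*s + 49*y - 21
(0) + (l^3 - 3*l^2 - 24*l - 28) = l^3 - 3*l^2 - 24*l - 28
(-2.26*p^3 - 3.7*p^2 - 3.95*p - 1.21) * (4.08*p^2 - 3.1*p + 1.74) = -9.2208*p^5 - 8.09*p^4 - 8.5784*p^3 + 0.870200000000001*p^2 - 3.122*p - 2.1054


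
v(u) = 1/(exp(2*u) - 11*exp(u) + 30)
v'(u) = (-2*exp(2*u) + 11*exp(u))/(exp(2*u) - 11*exp(u) + 30)^2 = (11 - 2*exp(u))*exp(u)/(exp(2*u) - 11*exp(u) + 30)^2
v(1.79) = -95.82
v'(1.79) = -53831.43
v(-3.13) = 0.03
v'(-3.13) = 0.00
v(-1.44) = 0.04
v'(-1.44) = 0.00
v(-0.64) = 0.04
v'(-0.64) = 0.01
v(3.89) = 0.00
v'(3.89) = -0.00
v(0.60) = 0.08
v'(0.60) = 0.08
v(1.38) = 0.48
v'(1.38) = 2.81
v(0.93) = 0.12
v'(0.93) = 0.21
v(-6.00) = 0.03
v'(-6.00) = 0.00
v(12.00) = 0.00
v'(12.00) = 0.00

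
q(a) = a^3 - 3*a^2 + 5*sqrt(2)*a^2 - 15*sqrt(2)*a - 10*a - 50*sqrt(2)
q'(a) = 3*a^2 - 6*a + 10*sqrt(2)*a - 15*sqrt(2) - 10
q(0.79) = -92.34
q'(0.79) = -22.91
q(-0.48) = -54.90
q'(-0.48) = -34.43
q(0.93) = -95.41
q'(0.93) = -21.05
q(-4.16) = 57.60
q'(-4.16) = -13.17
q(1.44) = -104.23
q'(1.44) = -13.27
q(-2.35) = 12.14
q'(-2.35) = -33.78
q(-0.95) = -38.24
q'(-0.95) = -36.24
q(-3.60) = 47.76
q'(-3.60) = -21.64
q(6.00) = 104.57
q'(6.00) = 125.64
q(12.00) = 1868.96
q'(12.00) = 498.49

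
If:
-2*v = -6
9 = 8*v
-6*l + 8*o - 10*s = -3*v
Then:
No Solution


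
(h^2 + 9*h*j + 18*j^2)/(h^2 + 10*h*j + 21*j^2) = (h + 6*j)/(h + 7*j)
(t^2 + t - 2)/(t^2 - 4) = (t - 1)/(t - 2)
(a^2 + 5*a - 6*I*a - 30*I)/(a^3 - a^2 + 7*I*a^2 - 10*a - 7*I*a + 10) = (a^2 + a*(5 - 6*I) - 30*I)/(a^3 + a^2*(-1 + 7*I) - a*(10 + 7*I) + 10)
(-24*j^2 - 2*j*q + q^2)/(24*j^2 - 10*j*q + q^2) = (4*j + q)/(-4*j + q)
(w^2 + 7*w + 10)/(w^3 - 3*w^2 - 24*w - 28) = (w + 5)/(w^2 - 5*w - 14)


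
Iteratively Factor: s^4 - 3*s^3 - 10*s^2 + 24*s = (s - 4)*(s^3 + s^2 - 6*s) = (s - 4)*(s + 3)*(s^2 - 2*s) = (s - 4)*(s - 2)*(s + 3)*(s)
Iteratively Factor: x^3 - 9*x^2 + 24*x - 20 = (x - 2)*(x^2 - 7*x + 10) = (x - 2)^2*(x - 5)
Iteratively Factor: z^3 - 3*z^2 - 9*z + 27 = (z - 3)*(z^2 - 9) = (z - 3)^2*(z + 3)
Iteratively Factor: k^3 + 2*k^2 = (k + 2)*(k^2) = k*(k + 2)*(k)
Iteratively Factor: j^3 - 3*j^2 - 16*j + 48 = (j + 4)*(j^2 - 7*j + 12) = (j - 4)*(j + 4)*(j - 3)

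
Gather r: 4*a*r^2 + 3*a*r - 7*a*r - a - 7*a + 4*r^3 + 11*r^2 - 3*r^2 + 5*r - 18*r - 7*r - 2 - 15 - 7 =-8*a + 4*r^3 + r^2*(4*a + 8) + r*(-4*a - 20) - 24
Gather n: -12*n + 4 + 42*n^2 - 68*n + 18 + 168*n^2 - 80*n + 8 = 210*n^2 - 160*n + 30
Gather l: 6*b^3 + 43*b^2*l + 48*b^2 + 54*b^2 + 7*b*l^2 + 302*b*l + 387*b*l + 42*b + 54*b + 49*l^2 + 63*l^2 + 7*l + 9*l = 6*b^3 + 102*b^2 + 96*b + l^2*(7*b + 112) + l*(43*b^2 + 689*b + 16)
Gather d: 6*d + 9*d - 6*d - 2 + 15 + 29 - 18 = 9*d + 24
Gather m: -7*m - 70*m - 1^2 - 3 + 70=66 - 77*m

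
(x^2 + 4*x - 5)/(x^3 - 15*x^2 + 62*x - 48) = (x + 5)/(x^2 - 14*x + 48)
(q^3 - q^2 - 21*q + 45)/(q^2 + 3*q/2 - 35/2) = 2*(q^2 - 6*q + 9)/(2*q - 7)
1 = 1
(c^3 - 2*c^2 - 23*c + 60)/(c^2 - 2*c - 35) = (c^2 - 7*c + 12)/(c - 7)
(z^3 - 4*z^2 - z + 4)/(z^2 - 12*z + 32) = (z^2 - 1)/(z - 8)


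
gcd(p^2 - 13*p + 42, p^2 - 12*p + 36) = p - 6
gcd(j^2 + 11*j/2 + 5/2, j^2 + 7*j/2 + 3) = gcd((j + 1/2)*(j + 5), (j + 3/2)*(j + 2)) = 1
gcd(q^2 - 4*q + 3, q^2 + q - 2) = q - 1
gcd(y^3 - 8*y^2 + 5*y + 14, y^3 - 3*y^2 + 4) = y^2 - y - 2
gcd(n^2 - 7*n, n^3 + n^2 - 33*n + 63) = 1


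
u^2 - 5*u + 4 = (u - 4)*(u - 1)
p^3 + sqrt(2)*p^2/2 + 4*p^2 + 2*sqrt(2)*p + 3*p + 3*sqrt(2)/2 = (p + 1)*(p + 3)*(p + sqrt(2)/2)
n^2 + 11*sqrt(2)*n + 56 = (n + 4*sqrt(2))*(n + 7*sqrt(2))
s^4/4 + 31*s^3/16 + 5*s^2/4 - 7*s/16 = s*(s/4 + 1/4)*(s - 1/4)*(s + 7)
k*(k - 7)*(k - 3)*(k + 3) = k^4 - 7*k^3 - 9*k^2 + 63*k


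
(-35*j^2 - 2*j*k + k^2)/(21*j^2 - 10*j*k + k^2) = (-5*j - k)/(3*j - k)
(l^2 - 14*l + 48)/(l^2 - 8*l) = (l - 6)/l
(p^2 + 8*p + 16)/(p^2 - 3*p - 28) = (p + 4)/(p - 7)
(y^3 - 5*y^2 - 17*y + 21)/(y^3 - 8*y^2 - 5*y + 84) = (y - 1)/(y - 4)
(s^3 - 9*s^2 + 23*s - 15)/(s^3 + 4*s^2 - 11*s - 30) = (s^2 - 6*s + 5)/(s^2 + 7*s + 10)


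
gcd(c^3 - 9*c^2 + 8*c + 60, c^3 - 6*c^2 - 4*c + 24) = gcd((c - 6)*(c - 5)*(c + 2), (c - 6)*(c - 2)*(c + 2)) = c^2 - 4*c - 12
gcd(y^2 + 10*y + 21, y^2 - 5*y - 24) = y + 3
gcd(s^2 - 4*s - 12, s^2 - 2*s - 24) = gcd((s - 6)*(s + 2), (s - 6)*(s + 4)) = s - 6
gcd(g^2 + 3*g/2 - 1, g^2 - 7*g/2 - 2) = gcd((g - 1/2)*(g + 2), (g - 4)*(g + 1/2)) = 1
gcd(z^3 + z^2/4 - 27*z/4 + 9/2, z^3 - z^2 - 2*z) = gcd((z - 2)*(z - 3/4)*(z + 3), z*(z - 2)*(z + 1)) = z - 2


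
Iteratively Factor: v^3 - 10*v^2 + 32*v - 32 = (v - 4)*(v^2 - 6*v + 8) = (v - 4)*(v - 2)*(v - 4)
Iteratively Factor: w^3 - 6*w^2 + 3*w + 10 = (w + 1)*(w^2 - 7*w + 10) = (w - 2)*(w + 1)*(w - 5)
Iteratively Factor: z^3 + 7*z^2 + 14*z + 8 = (z + 2)*(z^2 + 5*z + 4) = (z + 2)*(z + 4)*(z + 1)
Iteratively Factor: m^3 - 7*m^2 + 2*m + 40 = (m + 2)*(m^2 - 9*m + 20) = (m - 4)*(m + 2)*(m - 5)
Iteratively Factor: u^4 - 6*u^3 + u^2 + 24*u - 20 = (u + 2)*(u^3 - 8*u^2 + 17*u - 10) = (u - 2)*(u + 2)*(u^2 - 6*u + 5) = (u - 2)*(u - 1)*(u + 2)*(u - 5)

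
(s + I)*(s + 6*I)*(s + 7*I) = s^3 + 14*I*s^2 - 55*s - 42*I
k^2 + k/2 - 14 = (k - 7/2)*(k + 4)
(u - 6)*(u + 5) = u^2 - u - 30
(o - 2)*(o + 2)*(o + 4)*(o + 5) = o^4 + 9*o^3 + 16*o^2 - 36*o - 80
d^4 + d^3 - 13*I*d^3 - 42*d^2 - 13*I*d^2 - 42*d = d*(d + 1)*(d - 7*I)*(d - 6*I)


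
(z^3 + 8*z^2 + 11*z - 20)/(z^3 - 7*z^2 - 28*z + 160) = (z^2 + 3*z - 4)/(z^2 - 12*z + 32)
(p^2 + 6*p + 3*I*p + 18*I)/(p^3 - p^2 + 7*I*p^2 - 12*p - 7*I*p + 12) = (p + 6)/(p^2 + p*(-1 + 4*I) - 4*I)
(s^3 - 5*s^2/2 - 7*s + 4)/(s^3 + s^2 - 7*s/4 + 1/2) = 2*(s - 4)/(2*s - 1)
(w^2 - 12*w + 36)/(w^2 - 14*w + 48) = (w - 6)/(w - 8)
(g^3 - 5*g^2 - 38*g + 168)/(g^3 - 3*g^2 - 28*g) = (g^2 + 2*g - 24)/(g*(g + 4))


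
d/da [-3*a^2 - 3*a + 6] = -6*a - 3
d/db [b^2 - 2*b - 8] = 2*b - 2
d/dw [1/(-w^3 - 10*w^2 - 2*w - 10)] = (3*w^2 + 20*w + 2)/(w^3 + 10*w^2 + 2*w + 10)^2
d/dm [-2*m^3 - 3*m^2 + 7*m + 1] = -6*m^2 - 6*m + 7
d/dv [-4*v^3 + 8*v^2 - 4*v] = -12*v^2 + 16*v - 4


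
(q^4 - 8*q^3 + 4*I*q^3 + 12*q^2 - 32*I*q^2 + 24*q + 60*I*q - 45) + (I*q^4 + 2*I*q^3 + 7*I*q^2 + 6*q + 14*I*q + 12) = q^4 + I*q^4 - 8*q^3 + 6*I*q^3 + 12*q^2 - 25*I*q^2 + 30*q + 74*I*q - 33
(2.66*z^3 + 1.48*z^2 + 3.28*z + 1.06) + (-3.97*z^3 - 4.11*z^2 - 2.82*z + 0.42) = -1.31*z^3 - 2.63*z^2 + 0.46*z + 1.48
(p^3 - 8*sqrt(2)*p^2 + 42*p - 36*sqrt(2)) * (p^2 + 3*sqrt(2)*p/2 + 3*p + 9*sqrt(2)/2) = p^5 - 13*sqrt(2)*p^4/2 + 3*p^4 - 39*sqrt(2)*p^3/2 + 18*p^3 + 27*sqrt(2)*p^2 + 54*p^2 - 108*p + 81*sqrt(2)*p - 324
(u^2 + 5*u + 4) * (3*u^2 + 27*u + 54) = 3*u^4 + 42*u^3 + 201*u^2 + 378*u + 216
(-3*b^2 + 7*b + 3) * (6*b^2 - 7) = -18*b^4 + 42*b^3 + 39*b^2 - 49*b - 21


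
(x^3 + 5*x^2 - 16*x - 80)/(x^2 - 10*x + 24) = (x^2 + 9*x + 20)/(x - 6)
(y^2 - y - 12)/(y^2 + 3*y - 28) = (y + 3)/(y + 7)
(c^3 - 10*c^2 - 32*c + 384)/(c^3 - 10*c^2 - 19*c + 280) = (c^2 - 2*c - 48)/(c^2 - 2*c - 35)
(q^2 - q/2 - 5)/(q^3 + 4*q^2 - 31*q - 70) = (q - 5/2)/(q^2 + 2*q - 35)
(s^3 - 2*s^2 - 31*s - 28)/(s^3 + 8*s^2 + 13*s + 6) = (s^2 - 3*s - 28)/(s^2 + 7*s + 6)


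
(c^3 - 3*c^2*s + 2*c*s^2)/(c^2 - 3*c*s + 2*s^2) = c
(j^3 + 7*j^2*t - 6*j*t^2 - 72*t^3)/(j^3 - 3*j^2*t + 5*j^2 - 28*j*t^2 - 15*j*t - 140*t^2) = (-j^2 - 3*j*t + 18*t^2)/(-j^2 + 7*j*t - 5*j + 35*t)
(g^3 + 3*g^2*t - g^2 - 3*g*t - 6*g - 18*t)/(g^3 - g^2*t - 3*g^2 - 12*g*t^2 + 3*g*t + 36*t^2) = (-g - 2)/(-g + 4*t)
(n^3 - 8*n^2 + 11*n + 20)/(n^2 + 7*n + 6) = (n^2 - 9*n + 20)/(n + 6)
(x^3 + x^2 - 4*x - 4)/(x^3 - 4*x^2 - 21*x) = (-x^3 - x^2 + 4*x + 4)/(x*(-x^2 + 4*x + 21))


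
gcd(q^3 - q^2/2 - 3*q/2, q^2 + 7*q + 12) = 1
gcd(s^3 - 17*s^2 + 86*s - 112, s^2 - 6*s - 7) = s - 7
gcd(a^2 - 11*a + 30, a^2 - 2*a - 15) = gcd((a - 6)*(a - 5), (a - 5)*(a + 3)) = a - 5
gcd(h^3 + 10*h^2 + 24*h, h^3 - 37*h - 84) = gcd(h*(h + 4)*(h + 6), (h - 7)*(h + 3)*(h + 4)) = h + 4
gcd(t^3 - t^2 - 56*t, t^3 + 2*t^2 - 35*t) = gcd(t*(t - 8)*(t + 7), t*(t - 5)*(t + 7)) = t^2 + 7*t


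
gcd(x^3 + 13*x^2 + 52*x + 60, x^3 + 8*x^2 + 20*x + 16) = x + 2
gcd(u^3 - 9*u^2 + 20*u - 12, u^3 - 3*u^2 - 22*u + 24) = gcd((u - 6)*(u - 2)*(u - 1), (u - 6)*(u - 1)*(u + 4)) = u^2 - 7*u + 6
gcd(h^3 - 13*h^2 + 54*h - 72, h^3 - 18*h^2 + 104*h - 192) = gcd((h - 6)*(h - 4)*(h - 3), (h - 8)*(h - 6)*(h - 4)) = h^2 - 10*h + 24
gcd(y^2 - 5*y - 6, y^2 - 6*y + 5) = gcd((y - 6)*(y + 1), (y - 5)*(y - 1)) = 1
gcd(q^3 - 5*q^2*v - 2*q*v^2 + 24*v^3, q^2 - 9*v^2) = q - 3*v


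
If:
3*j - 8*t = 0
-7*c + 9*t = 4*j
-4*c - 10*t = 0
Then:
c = 0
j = 0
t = 0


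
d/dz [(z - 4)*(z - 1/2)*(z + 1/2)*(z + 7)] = 4*z^3 + 9*z^2 - 113*z/2 - 3/4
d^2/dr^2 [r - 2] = 0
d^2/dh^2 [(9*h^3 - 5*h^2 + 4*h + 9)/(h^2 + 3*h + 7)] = 2*(37*h^3 + 699*h^2 + 1320*h - 311)/(h^6 + 9*h^5 + 48*h^4 + 153*h^3 + 336*h^2 + 441*h + 343)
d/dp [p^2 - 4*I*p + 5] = 2*p - 4*I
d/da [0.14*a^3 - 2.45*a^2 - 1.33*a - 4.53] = 0.42*a^2 - 4.9*a - 1.33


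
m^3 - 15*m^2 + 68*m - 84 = (m - 7)*(m - 6)*(m - 2)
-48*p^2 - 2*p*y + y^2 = (-8*p + y)*(6*p + y)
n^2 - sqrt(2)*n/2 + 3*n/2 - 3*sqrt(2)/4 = (n + 3/2)*(n - sqrt(2)/2)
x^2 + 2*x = x*(x + 2)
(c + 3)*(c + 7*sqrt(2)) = c^2 + 3*c + 7*sqrt(2)*c + 21*sqrt(2)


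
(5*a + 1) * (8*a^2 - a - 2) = 40*a^3 + 3*a^2 - 11*a - 2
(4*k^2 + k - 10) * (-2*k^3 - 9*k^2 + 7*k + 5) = -8*k^5 - 38*k^4 + 39*k^3 + 117*k^2 - 65*k - 50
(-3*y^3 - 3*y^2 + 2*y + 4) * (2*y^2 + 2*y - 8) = -6*y^5 - 12*y^4 + 22*y^3 + 36*y^2 - 8*y - 32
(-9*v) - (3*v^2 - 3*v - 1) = -3*v^2 - 6*v + 1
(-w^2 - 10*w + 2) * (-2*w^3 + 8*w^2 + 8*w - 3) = 2*w^5 + 12*w^4 - 92*w^3 - 61*w^2 + 46*w - 6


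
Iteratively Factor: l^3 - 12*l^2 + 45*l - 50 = (l - 5)*(l^2 - 7*l + 10) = (l - 5)*(l - 2)*(l - 5)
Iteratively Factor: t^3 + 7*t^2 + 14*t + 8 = (t + 2)*(t^2 + 5*t + 4) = (t + 1)*(t + 2)*(t + 4)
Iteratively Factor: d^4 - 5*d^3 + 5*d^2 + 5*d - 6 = (d - 2)*(d^3 - 3*d^2 - d + 3) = (d - 2)*(d - 1)*(d^2 - 2*d - 3) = (d - 2)*(d - 1)*(d + 1)*(d - 3)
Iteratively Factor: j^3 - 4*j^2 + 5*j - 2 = (j - 2)*(j^2 - 2*j + 1) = (j - 2)*(j - 1)*(j - 1)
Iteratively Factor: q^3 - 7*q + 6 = (q + 3)*(q^2 - 3*q + 2) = (q - 1)*(q + 3)*(q - 2)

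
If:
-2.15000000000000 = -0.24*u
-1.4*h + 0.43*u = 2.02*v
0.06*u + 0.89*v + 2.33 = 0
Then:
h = 7.40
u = 8.96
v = -3.22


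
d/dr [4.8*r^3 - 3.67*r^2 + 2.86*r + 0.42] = 14.4*r^2 - 7.34*r + 2.86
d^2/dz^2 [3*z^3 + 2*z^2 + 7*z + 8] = 18*z + 4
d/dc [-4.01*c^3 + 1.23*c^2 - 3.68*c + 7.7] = -12.03*c^2 + 2.46*c - 3.68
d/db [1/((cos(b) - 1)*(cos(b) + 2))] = (sin(b) + sin(2*b))/((cos(b) - 1)^2*(cos(b) + 2)^2)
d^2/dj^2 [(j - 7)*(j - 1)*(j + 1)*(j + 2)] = 12*j^2 - 30*j - 30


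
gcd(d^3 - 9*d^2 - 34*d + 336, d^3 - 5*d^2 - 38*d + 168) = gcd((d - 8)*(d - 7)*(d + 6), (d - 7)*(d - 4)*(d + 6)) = d^2 - d - 42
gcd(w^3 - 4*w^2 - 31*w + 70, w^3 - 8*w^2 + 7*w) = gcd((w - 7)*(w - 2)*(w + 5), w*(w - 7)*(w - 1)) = w - 7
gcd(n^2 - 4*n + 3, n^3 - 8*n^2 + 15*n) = n - 3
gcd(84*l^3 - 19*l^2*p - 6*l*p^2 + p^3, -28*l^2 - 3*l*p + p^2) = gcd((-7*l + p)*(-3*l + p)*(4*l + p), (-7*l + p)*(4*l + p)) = -28*l^2 - 3*l*p + p^2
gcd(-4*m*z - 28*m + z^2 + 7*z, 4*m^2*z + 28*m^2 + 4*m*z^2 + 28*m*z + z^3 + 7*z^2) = z + 7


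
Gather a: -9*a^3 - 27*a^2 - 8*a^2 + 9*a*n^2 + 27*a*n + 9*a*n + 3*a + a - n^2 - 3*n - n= -9*a^3 - 35*a^2 + a*(9*n^2 + 36*n + 4) - n^2 - 4*n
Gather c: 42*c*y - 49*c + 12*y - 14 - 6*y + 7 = c*(42*y - 49) + 6*y - 7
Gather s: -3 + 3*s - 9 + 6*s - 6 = 9*s - 18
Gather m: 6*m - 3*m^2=-3*m^2 + 6*m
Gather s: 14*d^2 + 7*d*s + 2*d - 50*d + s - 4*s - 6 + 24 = 14*d^2 - 48*d + s*(7*d - 3) + 18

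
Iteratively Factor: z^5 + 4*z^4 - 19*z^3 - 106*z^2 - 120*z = (z - 5)*(z^4 + 9*z^3 + 26*z^2 + 24*z) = z*(z - 5)*(z^3 + 9*z^2 + 26*z + 24) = z*(z - 5)*(z + 3)*(z^2 + 6*z + 8) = z*(z - 5)*(z + 2)*(z + 3)*(z + 4)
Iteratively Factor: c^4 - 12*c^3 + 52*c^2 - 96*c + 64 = (c - 4)*(c^3 - 8*c^2 + 20*c - 16) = (c - 4)^2*(c^2 - 4*c + 4) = (c - 4)^2*(c - 2)*(c - 2)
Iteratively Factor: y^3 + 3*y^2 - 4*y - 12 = (y + 3)*(y^2 - 4) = (y - 2)*(y + 3)*(y + 2)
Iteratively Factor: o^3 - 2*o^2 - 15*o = (o - 5)*(o^2 + 3*o) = (o - 5)*(o + 3)*(o)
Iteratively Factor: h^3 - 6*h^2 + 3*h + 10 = (h - 5)*(h^2 - h - 2) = (h - 5)*(h + 1)*(h - 2)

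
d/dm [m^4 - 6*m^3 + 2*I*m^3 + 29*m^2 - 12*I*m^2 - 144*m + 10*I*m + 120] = 4*m^3 + m^2*(-18 + 6*I) + m*(58 - 24*I) - 144 + 10*I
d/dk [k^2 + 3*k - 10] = 2*k + 3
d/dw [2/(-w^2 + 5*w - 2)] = 2*(2*w - 5)/(w^2 - 5*w + 2)^2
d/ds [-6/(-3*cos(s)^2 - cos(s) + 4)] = 6*(6*cos(s) + 1)*sin(s)/(3*cos(s)^2 + cos(s) - 4)^2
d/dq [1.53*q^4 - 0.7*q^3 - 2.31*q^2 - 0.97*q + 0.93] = 6.12*q^3 - 2.1*q^2 - 4.62*q - 0.97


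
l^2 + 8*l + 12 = (l + 2)*(l + 6)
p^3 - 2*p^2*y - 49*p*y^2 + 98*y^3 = (p - 7*y)*(p - 2*y)*(p + 7*y)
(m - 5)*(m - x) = m^2 - m*x - 5*m + 5*x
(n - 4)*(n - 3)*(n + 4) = n^3 - 3*n^2 - 16*n + 48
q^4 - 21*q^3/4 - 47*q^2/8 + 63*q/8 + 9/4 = (q - 6)*(q - 1)*(q + 1/4)*(q + 3/2)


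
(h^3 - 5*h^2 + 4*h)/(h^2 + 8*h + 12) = h*(h^2 - 5*h + 4)/(h^2 + 8*h + 12)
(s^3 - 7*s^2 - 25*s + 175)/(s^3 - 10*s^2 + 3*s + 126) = (s^2 - 25)/(s^2 - 3*s - 18)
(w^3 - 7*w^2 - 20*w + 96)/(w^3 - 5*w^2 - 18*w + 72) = (w - 8)/(w - 6)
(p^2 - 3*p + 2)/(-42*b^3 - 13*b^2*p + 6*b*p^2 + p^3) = (-p^2 + 3*p - 2)/(42*b^3 + 13*b^2*p - 6*b*p^2 - p^3)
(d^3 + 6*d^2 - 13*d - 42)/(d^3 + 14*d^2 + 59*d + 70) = (d - 3)/(d + 5)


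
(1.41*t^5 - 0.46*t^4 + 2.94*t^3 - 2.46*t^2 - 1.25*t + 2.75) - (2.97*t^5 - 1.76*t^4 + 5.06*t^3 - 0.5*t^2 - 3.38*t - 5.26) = -1.56*t^5 + 1.3*t^4 - 2.12*t^3 - 1.96*t^2 + 2.13*t + 8.01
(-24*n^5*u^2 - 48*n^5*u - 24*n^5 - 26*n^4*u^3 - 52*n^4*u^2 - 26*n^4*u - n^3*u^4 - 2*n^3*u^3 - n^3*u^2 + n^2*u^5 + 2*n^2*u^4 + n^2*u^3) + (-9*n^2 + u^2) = -24*n^5*u^2 - 48*n^5*u - 24*n^5 - 26*n^4*u^3 - 52*n^4*u^2 - 26*n^4*u - n^3*u^4 - 2*n^3*u^3 - n^3*u^2 + n^2*u^5 + 2*n^2*u^4 + n^2*u^3 - 9*n^2 + u^2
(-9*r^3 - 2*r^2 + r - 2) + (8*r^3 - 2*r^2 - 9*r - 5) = -r^3 - 4*r^2 - 8*r - 7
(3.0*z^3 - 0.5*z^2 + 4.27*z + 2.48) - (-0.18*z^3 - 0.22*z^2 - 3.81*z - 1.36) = 3.18*z^3 - 0.28*z^2 + 8.08*z + 3.84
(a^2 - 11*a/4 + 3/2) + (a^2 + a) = 2*a^2 - 7*a/4 + 3/2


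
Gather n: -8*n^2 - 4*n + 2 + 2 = -8*n^2 - 4*n + 4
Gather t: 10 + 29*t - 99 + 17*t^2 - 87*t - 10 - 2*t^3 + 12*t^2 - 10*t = -2*t^3 + 29*t^2 - 68*t - 99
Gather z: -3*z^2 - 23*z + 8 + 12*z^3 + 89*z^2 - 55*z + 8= 12*z^3 + 86*z^2 - 78*z + 16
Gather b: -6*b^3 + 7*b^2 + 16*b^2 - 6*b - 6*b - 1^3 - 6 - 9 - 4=-6*b^3 + 23*b^2 - 12*b - 20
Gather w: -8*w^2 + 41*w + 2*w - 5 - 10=-8*w^2 + 43*w - 15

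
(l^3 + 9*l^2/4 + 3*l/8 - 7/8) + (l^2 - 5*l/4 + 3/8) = l^3 + 13*l^2/4 - 7*l/8 - 1/2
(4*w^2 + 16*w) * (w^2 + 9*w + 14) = 4*w^4 + 52*w^3 + 200*w^2 + 224*w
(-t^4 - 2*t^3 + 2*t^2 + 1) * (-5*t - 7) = 5*t^5 + 17*t^4 + 4*t^3 - 14*t^2 - 5*t - 7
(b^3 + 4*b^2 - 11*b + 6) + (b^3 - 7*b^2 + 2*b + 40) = 2*b^3 - 3*b^2 - 9*b + 46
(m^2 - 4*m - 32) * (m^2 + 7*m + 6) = m^4 + 3*m^3 - 54*m^2 - 248*m - 192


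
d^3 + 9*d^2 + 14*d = d*(d + 2)*(d + 7)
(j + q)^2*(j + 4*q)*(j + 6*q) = j^4 + 12*j^3*q + 45*j^2*q^2 + 58*j*q^3 + 24*q^4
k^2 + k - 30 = (k - 5)*(k + 6)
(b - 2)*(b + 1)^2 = b^3 - 3*b - 2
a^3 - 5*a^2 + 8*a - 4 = (a - 2)^2*(a - 1)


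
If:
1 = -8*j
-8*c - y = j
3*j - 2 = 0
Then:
No Solution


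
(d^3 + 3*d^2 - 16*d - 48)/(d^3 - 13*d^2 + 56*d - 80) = (d^2 + 7*d + 12)/(d^2 - 9*d + 20)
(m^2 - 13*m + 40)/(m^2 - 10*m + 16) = (m - 5)/(m - 2)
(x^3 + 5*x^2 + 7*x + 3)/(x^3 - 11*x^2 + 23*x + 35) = (x^2 + 4*x + 3)/(x^2 - 12*x + 35)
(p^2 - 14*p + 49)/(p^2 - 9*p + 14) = (p - 7)/(p - 2)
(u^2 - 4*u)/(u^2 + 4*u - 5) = u*(u - 4)/(u^2 + 4*u - 5)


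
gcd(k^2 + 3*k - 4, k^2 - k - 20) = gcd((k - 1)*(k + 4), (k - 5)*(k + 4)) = k + 4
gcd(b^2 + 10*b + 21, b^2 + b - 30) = 1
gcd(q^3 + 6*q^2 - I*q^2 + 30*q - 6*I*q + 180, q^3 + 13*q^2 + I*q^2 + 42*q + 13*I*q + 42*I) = q + 6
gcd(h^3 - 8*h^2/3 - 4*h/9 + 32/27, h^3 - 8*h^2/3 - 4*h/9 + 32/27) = h^3 - 8*h^2/3 - 4*h/9 + 32/27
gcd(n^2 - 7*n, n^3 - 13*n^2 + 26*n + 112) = n - 7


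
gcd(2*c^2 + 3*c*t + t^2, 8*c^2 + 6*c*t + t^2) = 2*c + t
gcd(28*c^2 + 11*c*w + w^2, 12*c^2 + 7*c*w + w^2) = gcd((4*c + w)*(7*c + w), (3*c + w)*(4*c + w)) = 4*c + w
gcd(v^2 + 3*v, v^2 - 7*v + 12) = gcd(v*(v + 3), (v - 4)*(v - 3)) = 1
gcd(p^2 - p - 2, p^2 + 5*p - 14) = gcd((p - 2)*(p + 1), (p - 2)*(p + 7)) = p - 2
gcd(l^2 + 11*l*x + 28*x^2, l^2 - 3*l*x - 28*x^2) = l + 4*x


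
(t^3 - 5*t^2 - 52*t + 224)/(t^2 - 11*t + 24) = (t^2 + 3*t - 28)/(t - 3)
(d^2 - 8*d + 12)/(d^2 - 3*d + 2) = (d - 6)/(d - 1)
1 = 1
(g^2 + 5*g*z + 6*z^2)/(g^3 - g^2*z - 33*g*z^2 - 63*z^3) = (-g - 2*z)/(-g^2 + 4*g*z + 21*z^2)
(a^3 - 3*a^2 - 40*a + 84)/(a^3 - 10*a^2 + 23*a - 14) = (a + 6)/(a - 1)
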